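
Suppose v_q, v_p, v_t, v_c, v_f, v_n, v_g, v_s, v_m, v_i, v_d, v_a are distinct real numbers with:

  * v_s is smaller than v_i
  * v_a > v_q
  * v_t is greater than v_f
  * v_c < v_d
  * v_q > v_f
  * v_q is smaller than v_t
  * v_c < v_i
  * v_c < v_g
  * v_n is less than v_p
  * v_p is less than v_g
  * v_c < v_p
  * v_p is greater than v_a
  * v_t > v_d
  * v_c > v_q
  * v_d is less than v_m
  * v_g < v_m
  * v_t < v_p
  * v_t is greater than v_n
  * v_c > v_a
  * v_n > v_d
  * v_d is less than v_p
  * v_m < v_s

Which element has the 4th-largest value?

Piecing the relations together gives one ordering: v_f < v_q < v_a < v_c < v_d < v_n < v_t < v_p < v_g < v_m < v_s < v_i.
Counting 4 from the largest end gives v_g.

v_g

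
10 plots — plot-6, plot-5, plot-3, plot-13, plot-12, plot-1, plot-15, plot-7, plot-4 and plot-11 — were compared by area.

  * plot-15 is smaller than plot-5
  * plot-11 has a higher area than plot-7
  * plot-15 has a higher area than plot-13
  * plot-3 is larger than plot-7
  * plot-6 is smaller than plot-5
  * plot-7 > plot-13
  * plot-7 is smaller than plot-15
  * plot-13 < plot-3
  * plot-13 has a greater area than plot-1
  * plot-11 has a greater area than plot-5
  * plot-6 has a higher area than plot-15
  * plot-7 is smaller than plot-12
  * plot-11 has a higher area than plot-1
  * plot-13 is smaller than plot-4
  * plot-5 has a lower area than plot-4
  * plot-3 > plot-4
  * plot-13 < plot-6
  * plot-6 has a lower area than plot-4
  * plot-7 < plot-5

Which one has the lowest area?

plot-1

Chaining upward from plot-1: directly above it, plot-13, plot-11; then plot-7, plot-15, plot-6, plot-4, plot-3; then plot-12, plot-5.
That covers every other element, and nothing is given below plot-1, so plot-1 is the lowest area.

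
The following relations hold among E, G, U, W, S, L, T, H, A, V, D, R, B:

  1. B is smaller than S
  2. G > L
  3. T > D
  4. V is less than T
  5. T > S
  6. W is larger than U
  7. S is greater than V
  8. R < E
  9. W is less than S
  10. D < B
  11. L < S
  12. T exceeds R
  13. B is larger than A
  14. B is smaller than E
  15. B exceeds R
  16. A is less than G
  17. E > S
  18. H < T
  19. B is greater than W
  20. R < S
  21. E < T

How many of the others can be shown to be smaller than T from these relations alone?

The elements the relations force below T are R, A, D, L, H, U, W, B, V, S, E — no chain reaches any other.
That is 11.

11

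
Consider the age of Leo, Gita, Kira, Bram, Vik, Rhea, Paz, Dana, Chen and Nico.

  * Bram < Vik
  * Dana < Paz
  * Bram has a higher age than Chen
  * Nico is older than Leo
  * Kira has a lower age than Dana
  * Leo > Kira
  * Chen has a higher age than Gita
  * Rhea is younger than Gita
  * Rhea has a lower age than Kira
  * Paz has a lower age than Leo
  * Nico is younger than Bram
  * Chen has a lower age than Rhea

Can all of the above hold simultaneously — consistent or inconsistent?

inconsistent

Chaining the given relations yields Gita < Chen < Rhea, so Gita < Rhea. But one relation states Rhea < Gita. These cannot both hold.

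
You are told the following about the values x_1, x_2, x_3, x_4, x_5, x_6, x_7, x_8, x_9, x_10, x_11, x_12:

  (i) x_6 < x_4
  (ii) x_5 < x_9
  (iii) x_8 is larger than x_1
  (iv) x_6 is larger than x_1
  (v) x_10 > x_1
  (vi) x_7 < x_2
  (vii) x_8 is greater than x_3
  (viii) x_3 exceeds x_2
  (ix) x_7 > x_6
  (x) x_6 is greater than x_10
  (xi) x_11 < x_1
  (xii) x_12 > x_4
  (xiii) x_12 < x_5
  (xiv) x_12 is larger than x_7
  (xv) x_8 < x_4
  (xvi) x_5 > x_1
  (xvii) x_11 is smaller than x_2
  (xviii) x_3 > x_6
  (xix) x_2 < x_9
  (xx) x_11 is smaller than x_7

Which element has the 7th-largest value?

The consecutive relations fix a unique order: x_11 < x_1 < x_10 < x_6 < x_7 < x_2 < x_3 < x_8 < x_4 < x_12 < x_5 < x_9.
The 7th largest is x_2.

x_2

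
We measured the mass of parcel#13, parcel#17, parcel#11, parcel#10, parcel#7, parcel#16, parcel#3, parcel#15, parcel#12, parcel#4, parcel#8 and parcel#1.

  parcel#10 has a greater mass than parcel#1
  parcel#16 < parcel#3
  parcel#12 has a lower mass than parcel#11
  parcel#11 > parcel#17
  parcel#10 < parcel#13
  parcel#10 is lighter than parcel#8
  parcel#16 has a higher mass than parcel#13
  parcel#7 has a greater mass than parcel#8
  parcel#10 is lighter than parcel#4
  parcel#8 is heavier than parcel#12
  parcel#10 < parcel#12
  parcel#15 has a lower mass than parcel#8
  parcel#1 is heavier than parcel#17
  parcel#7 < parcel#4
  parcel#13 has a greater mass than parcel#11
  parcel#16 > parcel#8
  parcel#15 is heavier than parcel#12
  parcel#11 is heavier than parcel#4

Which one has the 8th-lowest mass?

Chaining the given pairs: parcel#17 < parcel#1 < parcel#10 < parcel#12 < parcel#15 < parcel#8 < parcel#7 < parcel#4 < parcel#11 < parcel#13 < parcel#16 < parcel#3.
Counting 8 from the smallest end gives parcel#4.

parcel#4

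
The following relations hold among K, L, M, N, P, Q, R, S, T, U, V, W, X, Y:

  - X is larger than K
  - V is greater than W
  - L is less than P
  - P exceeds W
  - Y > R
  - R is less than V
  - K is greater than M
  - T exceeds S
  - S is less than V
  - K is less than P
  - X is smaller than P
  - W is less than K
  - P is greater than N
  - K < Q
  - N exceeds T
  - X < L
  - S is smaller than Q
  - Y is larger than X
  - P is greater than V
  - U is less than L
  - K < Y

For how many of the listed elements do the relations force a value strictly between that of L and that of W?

2

The relations place W below L. An element lies strictly between them when it is forced above W and also forced below L.
Above W: {V, K, X, Y, P, Q}. Below L: {U, M, K, X}.
Intersection: {K, X} — 2.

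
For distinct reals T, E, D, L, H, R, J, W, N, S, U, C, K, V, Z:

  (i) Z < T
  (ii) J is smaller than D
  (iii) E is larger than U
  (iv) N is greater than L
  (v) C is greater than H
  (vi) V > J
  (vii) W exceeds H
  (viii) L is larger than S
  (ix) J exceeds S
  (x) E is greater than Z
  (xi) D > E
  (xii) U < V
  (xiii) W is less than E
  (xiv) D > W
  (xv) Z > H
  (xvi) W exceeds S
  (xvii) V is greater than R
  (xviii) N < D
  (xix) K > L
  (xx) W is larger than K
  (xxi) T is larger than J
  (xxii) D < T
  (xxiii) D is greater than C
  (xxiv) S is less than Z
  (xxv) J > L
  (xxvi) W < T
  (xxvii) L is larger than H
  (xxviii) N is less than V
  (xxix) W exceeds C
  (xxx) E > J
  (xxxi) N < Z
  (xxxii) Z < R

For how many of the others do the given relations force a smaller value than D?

The elements the relations force below D are U, H, S, L, C, K, J, N, W, Z, E — no chain reaches any other.
That is 11.

11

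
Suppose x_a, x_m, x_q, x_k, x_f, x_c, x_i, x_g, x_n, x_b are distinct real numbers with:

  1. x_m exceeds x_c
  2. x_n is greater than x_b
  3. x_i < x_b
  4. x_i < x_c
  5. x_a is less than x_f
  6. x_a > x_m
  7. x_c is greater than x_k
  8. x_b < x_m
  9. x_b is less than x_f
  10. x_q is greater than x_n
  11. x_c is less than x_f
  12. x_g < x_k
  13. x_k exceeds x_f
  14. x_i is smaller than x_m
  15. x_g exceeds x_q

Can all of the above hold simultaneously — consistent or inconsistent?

inconsistent

We have x_f < x_k stated directly, yet also x_k < x_c < x_m < x_a < x_f by chaining the others — so x_k < x_f. Contradiction.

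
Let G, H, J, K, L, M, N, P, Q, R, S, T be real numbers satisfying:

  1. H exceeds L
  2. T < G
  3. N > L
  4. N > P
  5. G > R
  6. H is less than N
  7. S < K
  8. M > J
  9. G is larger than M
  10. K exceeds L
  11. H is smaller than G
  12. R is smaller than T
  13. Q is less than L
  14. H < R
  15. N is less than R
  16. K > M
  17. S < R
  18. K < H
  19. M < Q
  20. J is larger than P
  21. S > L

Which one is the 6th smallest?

The consecutive relations fix a unique order: P < J < M < Q < L < S < K < H < N < R < T < G.
Counting 6 from the smallest end gives S.

S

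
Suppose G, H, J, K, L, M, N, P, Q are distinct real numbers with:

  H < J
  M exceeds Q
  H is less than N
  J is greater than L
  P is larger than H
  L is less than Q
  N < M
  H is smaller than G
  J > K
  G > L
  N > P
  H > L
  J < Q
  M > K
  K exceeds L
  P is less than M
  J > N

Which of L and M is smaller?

L

Link the given pairs in sequence: L < H; H < P; P < N; N < J; J < Q; Q < M.
Chaining these gives L < H < P < N < J < Q < M.
So L < M; L is the smaller of the two.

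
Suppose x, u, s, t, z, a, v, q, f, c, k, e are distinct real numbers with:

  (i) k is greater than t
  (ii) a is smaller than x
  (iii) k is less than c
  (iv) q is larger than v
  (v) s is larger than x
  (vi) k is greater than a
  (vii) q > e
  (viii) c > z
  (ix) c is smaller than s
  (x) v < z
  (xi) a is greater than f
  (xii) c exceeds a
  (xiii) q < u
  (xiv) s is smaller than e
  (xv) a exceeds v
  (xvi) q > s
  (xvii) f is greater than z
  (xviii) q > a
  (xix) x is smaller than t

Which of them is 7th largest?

t

The consecutive relations fix a unique order: v < z < f < a < x < t < k < c < s < e < q < u.
The 7th largest is t.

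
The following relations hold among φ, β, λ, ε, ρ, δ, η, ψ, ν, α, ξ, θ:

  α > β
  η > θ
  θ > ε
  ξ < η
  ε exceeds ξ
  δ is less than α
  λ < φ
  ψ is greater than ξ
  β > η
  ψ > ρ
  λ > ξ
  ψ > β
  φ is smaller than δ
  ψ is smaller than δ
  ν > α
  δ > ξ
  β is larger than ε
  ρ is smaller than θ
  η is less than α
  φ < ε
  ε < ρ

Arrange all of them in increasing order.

Each adjacent pair is fixed by a given relation: ξ < λ; λ < φ; φ < ε; ε < ρ; ρ < θ; θ < η; η < β; β < ψ; ψ < δ; δ < α; α < ν. Chaining them end to end gives the full order.

ξ < λ < φ < ε < ρ < θ < η < β < ψ < δ < α < ν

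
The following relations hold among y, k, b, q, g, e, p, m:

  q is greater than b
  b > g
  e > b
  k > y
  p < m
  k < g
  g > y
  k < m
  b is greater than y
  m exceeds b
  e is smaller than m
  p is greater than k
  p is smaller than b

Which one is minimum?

k is not least since y < k; g is not least since k < g; p is not least since k < p; b is not least since g < b; q is not least since b < q; e is not least since b < e; m is not least since p < m.
Only y has nothing below it, so y is the minimum.

y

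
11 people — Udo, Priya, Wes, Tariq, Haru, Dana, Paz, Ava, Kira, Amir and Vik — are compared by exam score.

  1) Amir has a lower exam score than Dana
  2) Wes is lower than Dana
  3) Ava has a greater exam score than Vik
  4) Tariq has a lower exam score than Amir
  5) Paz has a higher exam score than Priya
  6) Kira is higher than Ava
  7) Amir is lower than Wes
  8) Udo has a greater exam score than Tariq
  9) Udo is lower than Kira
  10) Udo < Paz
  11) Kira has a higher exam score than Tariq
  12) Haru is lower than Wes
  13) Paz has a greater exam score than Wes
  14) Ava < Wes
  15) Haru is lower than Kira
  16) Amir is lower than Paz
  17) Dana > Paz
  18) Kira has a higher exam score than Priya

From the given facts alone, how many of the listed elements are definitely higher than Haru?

4

From Haru the given relations immediately reach Wes, Kira.
From those, Paz, Dana — 4 in total.
No other element is forced above Haru by the given relations, so the count is 4.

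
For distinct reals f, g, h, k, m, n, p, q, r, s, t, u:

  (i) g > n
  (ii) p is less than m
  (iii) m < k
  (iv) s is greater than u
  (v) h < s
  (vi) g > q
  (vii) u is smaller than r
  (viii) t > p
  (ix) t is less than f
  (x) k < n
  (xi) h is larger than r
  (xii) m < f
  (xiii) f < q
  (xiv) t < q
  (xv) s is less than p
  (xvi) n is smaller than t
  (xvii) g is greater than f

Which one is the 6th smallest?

Piecing the relations together gives one ordering: u < r < h < s < p < m < k < n < t < f < q < g.
The 6th smallest is m.

m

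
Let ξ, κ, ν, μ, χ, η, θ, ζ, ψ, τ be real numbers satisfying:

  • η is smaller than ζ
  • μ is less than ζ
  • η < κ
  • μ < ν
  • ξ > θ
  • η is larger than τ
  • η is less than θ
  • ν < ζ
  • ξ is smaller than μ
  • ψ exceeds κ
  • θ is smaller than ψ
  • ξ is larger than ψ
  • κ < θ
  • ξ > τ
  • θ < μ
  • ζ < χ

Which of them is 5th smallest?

Piecing the relations together gives one ordering: τ < η < κ < θ < ψ < ξ < μ < ν < ζ < χ.
Counting 5 from the smallest end gives ψ.

ψ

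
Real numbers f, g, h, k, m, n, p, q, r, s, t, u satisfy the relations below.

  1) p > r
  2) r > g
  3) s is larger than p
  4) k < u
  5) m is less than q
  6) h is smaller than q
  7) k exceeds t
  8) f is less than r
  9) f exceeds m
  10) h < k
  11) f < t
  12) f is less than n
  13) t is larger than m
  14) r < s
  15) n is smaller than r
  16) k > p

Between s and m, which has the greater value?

m < f and f < n give m < n.
Then n < r extends the chain to r.
Then r < p extends the chain to p.
With p < s: m < f < n < r < p < s.
So m < s; s is the larger of the two.

s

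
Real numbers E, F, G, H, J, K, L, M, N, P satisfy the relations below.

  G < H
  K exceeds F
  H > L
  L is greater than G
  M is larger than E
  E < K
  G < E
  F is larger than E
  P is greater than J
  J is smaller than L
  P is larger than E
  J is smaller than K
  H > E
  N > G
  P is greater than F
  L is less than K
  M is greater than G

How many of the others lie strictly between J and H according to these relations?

The relations place J below H. An element lies strictly between them when it is forced above J and also forced below H.
Above J: {P, L, K}. Below H: {G, E, L}.
Intersection: {L} — 1.

1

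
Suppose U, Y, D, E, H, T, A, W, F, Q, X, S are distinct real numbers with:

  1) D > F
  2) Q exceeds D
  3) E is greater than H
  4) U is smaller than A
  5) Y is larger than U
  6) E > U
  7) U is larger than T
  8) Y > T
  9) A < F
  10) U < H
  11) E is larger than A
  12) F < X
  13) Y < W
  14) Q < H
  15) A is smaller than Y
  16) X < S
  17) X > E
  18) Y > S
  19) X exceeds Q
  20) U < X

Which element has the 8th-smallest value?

Chaining the given pairs: T < U < A < F < D < Q < H < E < X < S < Y < W.
Counting 8 from the smallest end gives E.

E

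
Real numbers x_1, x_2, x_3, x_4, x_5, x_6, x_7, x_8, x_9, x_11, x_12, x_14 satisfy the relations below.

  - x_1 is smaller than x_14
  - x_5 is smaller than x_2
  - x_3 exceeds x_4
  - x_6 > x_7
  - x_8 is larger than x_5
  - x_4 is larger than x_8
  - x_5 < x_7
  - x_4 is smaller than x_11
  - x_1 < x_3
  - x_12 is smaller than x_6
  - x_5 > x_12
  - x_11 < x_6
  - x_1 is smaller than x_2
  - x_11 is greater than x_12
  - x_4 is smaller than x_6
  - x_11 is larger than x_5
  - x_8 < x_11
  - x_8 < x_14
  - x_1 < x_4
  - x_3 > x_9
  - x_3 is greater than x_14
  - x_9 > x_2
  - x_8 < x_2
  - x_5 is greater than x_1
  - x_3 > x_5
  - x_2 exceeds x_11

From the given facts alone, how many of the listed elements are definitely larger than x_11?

Directly above x_11: x_2, x_6.
One step further: x_9 (3 so far).
One step further: x_3 (4 so far).
Nothing else is reachable above x_11; 4 in all.

4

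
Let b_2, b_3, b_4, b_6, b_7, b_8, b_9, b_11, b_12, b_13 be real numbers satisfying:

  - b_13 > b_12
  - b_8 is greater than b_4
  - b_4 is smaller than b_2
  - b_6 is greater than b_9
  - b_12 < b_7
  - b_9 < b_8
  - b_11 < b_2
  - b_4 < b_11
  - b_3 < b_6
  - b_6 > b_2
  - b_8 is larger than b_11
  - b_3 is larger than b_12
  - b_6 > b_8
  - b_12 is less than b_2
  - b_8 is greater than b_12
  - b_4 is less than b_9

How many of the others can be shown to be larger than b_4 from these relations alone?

From b_4 the given relations immediately reach b_9, b_11, b_2, b_8.
From those, b_6 — 5 in total.
Nothing else is reachable above b_4; 5 in all.

5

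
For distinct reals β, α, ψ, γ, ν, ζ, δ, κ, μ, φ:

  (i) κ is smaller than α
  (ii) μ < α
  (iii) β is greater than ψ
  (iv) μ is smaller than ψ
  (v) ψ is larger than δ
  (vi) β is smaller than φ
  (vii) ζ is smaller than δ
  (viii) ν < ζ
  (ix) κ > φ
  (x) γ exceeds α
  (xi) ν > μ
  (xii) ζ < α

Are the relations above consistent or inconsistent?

Every relation is compatible with μ < ν < ζ < δ < ψ < β < φ < κ < α < γ; the set is consistent.

consistent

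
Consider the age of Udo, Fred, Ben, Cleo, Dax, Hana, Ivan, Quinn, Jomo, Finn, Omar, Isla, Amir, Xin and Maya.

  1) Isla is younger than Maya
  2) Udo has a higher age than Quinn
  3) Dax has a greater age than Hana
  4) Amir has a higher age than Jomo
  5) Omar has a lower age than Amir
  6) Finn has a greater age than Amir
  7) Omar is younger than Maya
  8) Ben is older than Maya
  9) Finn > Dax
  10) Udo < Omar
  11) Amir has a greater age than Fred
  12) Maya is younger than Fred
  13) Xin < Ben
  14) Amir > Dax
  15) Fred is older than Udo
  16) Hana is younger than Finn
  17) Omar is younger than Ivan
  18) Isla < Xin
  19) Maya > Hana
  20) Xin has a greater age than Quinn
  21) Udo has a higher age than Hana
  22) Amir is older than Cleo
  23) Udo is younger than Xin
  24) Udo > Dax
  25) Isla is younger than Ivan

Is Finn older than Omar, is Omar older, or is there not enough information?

Finn

The relevant relations are Omar < Maya; Maya < Fred; Fred < Amir; Amir < Finn.
Together: Omar < Maya < Fred < Amir < Finn.
So Finn is older.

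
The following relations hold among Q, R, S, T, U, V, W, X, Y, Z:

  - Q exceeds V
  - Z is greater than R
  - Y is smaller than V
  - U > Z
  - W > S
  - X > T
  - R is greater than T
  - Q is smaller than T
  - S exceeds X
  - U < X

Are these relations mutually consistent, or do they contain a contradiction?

consistent

The single ordering Y < V < Q < T < R < Z < U < X < S < W satisfies every listed relation, so no contradiction arises.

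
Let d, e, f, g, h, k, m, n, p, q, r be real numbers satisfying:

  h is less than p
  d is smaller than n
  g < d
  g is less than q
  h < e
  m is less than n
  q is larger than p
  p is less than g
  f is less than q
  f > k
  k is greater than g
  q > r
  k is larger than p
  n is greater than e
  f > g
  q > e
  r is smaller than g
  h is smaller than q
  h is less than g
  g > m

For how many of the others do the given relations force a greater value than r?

Directly above r: g, q.
One step further: d, k, f (5 so far).
One step further: n (6 so far).
No other element is forced above r by the given relations, so the count is 6.

6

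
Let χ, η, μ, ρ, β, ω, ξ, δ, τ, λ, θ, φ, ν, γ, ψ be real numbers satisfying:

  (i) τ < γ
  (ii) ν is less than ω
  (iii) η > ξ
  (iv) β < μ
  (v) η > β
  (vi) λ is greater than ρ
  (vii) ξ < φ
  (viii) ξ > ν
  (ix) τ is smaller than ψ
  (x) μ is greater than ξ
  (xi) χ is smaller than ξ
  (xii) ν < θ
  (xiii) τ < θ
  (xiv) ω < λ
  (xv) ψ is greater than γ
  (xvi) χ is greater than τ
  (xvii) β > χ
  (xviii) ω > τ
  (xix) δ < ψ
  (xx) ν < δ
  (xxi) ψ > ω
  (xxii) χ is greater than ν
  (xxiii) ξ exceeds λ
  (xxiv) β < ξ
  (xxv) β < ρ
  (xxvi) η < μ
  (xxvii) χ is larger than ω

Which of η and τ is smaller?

τ < ω and ω < χ give τ < χ.
With χ < β: τ < ω < χ < β.
With β < ρ: τ < ω < χ < β < ρ.
With ρ < λ: τ < ω < χ < β < ρ < λ.
With λ < ξ: τ < ω < χ < β < ρ < λ < ξ.
With ξ < η: τ < ω < χ < β < ρ < λ < ξ < η.
So τ < η; τ is the smaller of the two.

τ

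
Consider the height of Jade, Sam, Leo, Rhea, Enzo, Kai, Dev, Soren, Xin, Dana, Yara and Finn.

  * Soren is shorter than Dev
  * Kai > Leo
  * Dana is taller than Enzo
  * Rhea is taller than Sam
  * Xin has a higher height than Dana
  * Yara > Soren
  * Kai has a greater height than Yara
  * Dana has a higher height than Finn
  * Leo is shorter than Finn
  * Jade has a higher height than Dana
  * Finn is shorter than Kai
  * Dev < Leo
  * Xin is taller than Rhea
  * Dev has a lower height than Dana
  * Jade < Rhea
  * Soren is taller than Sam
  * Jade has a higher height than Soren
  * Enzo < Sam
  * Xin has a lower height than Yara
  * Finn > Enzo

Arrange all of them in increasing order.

Nothing is placed below Enzo, so it is least; from there Enzo < Sam; Sam < Soren; Soren < Dev; Dev < Leo; Leo < Finn; Finn < Dana; Dana < Jade; Jade < Rhea; Rhea < Xin; Xin < Yara; Yara < Kai, each given directly.

Enzo < Sam < Soren < Dev < Leo < Finn < Dana < Jade < Rhea < Xin < Yara < Kai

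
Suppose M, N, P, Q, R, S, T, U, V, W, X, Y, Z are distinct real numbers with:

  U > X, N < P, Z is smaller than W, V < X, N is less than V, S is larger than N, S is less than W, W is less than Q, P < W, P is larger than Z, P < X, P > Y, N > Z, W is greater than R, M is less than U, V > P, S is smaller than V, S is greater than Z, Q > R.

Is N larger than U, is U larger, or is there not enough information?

U

The relevant relations are N < S; S < V; V < X; X < U.
Together: N < S < V < X < U.
So U is larger.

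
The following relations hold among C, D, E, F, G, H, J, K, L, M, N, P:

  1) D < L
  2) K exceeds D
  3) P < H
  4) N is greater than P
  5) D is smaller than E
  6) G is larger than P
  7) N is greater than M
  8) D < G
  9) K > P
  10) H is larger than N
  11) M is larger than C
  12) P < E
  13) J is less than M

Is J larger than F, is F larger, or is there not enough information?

Following every chain through J: above J we get M, N, H.
F is not reached, and no chain runs the other way from F to J.
So the given relations leave the order of J and F undetermined.

undetermined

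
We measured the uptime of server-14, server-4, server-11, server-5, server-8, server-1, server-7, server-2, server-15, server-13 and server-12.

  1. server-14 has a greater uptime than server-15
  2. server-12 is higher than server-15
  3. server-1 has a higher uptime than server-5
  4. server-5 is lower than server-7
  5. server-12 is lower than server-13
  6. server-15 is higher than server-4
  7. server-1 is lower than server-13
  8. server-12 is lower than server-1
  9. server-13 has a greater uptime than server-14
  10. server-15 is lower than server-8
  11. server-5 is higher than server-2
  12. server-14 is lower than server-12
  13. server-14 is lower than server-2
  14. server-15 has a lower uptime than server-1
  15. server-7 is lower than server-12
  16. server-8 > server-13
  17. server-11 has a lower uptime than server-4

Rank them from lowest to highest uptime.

Nothing is placed below server-11, so it is least; from there server-11 < server-4; server-4 < server-15; server-15 < server-14; server-14 < server-2; server-2 < server-5; server-5 < server-7; server-7 < server-12; server-12 < server-1; server-1 < server-13; server-13 < server-8, each given directly.

server-11 < server-4 < server-15 < server-14 < server-2 < server-5 < server-7 < server-12 < server-1 < server-13 < server-8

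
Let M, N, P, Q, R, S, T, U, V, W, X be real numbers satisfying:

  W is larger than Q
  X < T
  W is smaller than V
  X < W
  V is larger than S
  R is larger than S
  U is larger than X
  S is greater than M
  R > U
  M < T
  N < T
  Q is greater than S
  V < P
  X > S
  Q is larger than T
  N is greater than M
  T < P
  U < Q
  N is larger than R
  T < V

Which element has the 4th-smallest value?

Chaining the given pairs: M < S < X < U < R < N < T < Q < W < V < P.
The 4th smallest is U.

U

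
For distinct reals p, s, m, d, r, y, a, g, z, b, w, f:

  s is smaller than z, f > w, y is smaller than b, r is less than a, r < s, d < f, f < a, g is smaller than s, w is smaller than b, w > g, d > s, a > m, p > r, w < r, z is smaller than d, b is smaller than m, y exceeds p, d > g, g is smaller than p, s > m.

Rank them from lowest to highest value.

g < w < r < p < y < b < m < s < z < d < f < a

The consecutive links are each given: g < w; w < r; r < p; p < y; y < b; b < m; m < s; s < z; z < d; d < f; f < a.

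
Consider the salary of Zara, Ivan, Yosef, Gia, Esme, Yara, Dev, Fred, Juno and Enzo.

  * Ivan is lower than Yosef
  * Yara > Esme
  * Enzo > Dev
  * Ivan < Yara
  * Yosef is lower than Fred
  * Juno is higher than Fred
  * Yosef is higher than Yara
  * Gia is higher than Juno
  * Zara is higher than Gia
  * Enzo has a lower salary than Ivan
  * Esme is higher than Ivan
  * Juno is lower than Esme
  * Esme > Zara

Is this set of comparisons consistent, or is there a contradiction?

We have Esme < Yara stated directly, yet also Yara < Yosef < Fred < Juno < Gia < Zara < Esme by chaining the others — so Yara < Esme. Contradiction.

inconsistent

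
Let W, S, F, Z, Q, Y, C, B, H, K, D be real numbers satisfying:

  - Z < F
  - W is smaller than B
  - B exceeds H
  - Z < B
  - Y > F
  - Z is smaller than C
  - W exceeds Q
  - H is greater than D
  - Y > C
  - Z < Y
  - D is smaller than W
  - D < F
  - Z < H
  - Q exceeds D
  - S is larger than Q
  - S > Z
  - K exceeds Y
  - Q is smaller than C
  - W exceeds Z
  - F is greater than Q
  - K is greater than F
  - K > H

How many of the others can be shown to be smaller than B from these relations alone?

5

Directly below B: Z, W, H.
One step further: D, Q (5 so far).
Nothing else is reachable below B; 5 in all.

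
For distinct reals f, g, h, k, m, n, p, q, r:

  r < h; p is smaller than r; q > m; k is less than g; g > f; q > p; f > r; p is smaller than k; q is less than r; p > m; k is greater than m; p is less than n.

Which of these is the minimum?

m

p is not least since m < p; q is not least since p < q; r is not least since q < r; h is not least since r < h; f is not least since r < f; k is not least since m < k; n is not least since p < n; g is not least since f < g.
Only m has nothing below it, so m is the minimum.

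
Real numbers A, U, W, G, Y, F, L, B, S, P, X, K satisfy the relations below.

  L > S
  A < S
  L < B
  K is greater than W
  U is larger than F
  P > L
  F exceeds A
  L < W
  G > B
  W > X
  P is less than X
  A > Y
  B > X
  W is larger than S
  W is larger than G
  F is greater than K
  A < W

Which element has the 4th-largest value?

The consecutive relations fix a unique order: Y < A < S < L < P < X < B < G < W < K < F < U.
The 4th largest is W.

W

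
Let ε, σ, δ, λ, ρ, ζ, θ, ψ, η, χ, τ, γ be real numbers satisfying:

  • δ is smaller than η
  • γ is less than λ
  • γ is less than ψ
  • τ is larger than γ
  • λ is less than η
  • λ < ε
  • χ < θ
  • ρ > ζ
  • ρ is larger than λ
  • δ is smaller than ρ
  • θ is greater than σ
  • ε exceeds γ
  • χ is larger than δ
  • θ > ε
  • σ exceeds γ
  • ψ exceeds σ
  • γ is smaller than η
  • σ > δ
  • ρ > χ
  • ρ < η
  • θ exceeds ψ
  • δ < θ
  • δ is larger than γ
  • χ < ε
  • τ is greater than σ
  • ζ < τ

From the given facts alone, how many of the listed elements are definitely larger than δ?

8

The elements the relations force above δ are χ, ρ, σ, τ, ψ, η, ε, θ — no chain reaches any other.
That is 8.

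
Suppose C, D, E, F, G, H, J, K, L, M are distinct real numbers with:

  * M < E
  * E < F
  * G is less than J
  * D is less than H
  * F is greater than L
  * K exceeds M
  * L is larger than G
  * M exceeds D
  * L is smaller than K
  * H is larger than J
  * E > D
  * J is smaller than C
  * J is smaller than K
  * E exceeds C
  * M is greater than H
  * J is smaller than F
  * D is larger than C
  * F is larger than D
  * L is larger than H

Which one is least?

J is not least since G < J; C is not least since J < C; D is not least since C < D; H is not least since D < H; L is not least since G < L; M is not least since H < M; E is not least since D < E; F is not least since J < F; K is not least since J < K.
Only G has nothing below it, so G is the least.

G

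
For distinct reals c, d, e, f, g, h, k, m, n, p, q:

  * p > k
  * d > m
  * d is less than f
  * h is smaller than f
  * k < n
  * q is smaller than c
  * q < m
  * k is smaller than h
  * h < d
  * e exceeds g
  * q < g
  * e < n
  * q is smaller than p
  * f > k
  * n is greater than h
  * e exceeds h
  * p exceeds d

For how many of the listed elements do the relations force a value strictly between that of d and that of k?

1

Chaining upward from k reaches: h, e, n, p, f.
Chaining downward from d reaches: q, h, m.
Strictly between k and d are those in both lists: h — 1 element.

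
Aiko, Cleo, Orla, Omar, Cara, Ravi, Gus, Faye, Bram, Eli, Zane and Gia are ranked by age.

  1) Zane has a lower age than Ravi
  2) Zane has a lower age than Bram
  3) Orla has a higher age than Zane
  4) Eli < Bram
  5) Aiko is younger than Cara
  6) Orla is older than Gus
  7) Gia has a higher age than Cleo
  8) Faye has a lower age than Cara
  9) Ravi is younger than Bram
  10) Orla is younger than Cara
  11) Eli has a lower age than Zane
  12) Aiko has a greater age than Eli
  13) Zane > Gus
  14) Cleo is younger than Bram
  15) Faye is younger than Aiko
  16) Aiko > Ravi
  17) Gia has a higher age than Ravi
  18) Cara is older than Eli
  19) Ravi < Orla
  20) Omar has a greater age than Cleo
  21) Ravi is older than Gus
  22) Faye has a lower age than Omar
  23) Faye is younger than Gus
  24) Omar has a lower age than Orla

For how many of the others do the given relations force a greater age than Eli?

The elements the relations force above Eli are Zane, Ravi, Orla, Gia, Bram, Aiko, Cara — no chain reaches any other.
That is 7.

7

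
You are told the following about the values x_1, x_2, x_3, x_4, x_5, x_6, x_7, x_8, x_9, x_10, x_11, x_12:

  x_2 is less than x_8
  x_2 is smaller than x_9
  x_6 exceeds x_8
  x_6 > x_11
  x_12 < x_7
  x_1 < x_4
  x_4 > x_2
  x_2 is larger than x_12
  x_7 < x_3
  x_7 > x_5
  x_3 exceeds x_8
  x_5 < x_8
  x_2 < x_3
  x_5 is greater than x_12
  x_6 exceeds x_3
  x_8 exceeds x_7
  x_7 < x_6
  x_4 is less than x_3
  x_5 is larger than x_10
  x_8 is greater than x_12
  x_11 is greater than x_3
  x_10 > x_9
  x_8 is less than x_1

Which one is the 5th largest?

Piecing the relations together gives one ordering: x_12 < x_2 < x_9 < x_10 < x_5 < x_7 < x_8 < x_1 < x_4 < x_3 < x_11 < x_6.
Counting 5 from the largest end gives x_1.

x_1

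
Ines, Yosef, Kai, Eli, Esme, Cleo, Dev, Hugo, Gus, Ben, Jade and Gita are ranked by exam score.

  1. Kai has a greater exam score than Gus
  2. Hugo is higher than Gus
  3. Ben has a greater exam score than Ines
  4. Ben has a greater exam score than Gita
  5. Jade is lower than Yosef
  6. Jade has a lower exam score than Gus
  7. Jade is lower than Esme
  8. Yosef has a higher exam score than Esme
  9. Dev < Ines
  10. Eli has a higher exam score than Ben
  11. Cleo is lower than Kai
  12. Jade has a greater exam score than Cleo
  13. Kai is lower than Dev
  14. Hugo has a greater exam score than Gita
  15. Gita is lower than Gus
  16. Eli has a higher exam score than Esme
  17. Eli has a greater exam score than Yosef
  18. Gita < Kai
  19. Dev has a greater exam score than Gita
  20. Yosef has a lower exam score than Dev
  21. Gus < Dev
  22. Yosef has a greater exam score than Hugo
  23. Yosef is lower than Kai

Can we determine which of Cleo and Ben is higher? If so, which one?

Ben

Following the relations from Cleo: Cleo < Jade < Gus < Hugo < Yosef < Dev < Ines < Ben.
So Ben is higher.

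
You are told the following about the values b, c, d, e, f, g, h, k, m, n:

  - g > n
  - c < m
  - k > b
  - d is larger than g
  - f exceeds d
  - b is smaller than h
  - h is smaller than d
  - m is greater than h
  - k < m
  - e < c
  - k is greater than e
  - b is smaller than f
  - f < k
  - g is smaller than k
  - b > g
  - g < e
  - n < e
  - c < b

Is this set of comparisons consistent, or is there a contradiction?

consistent

The single ordering n < g < e < c < b < h < d < f < k < m satisfies every listed relation, so no contradiction arises.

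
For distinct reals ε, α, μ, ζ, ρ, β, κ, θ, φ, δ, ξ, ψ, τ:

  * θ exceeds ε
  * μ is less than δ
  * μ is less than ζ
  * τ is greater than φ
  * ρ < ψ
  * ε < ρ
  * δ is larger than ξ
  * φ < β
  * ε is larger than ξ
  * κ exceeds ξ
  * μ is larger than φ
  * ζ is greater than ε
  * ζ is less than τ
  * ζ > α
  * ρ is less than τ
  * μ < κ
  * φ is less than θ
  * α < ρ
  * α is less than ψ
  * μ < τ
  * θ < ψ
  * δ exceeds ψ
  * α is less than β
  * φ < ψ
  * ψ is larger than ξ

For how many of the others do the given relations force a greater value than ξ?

8

From ξ the given relations immediately reach ε, κ, ψ, δ.
From those, θ, ζ, ρ — 7 in total.
From those, τ — 8 in total.
No other element is forced above ξ by the given relations, so the count is 8.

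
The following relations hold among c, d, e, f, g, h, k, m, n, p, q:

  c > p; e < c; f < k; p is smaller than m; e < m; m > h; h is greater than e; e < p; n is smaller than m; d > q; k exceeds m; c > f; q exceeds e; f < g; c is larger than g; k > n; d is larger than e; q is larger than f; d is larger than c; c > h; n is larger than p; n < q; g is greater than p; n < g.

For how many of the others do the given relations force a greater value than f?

5

From f the given relations immediately reach q, g, c, k.
From those, d — 5 in total.
No other element is forced above f by the given relations, so the count is 5.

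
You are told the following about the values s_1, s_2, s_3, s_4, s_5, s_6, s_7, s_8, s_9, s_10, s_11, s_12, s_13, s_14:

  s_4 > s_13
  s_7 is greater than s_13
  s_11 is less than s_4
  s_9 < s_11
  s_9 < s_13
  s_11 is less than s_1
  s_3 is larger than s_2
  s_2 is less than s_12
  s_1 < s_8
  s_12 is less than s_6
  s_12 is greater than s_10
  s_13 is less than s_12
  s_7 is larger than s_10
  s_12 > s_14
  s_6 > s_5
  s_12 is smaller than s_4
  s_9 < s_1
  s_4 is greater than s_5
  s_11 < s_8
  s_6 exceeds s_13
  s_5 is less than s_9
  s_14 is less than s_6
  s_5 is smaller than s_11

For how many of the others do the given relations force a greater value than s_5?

9

Directly above s_5: s_9, s_11, s_4, s_6.
One step further: s_13, s_1, s_8 (7 so far).
One step further: s_7, s_12 (9 so far).
No other element is forced above s_5 by the given relations, so the count is 9.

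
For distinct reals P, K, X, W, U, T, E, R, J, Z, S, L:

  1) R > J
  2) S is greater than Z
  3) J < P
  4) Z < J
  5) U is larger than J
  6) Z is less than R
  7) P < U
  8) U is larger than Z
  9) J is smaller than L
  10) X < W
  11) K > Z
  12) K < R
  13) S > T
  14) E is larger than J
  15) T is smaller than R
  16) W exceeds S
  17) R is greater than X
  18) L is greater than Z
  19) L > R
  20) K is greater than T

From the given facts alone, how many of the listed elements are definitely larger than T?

The elements the relations force above T are K, R, S, L, W — no chain reaches any other.
That is 5.

5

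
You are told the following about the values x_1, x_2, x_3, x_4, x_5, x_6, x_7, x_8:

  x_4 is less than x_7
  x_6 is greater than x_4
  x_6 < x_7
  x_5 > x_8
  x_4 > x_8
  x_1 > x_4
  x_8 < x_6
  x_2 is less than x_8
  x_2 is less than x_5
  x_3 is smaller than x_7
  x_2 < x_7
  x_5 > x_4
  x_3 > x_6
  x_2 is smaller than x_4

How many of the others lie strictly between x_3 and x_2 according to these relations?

The relations place x_2 below x_3. An element lies strictly between them when it is forced above x_2 and also forced below x_3.
Above x_2: {x_8, x_4, x_6, x_1, x_5, x_7}. Below x_3: {x_8, x_4, x_6}.
Intersection: {x_8, x_4, x_6} — 3.

3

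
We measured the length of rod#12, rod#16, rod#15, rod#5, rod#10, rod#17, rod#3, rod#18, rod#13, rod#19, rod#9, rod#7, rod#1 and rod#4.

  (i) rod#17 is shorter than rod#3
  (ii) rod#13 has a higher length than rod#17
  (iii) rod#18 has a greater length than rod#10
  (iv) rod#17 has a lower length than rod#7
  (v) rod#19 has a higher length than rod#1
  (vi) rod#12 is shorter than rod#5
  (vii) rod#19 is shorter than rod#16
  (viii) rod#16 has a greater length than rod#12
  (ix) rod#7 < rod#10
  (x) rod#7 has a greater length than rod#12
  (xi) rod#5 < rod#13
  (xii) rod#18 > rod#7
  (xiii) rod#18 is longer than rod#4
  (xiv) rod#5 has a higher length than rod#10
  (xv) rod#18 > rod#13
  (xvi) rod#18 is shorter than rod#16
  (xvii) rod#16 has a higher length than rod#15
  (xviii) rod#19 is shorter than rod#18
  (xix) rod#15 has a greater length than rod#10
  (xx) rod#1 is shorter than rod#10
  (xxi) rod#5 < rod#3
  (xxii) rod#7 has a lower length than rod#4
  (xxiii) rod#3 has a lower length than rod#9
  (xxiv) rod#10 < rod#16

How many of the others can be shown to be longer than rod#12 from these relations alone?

10

From rod#12 the given relations immediately reach rod#7, rod#5, rod#16.
From those, rod#4, rod#10, rod#3, rod#13, rod#18 — 8 in total.
From those, rod#15, rod#9 — 10 in total.
Nothing else is reachable above rod#12; 10 in all.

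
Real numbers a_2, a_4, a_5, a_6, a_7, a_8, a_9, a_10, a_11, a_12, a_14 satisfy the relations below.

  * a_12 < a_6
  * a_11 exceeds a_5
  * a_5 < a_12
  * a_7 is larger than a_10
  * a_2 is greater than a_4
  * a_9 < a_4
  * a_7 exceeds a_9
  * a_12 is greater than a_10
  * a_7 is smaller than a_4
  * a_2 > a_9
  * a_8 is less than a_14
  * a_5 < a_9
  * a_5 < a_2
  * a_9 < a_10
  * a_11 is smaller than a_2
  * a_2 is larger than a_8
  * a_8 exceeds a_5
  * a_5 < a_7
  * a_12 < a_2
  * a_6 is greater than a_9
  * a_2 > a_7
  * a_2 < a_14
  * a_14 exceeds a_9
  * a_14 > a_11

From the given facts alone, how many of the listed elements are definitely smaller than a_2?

8

From a_2 the given relations immediately reach a_5, a_9, a_7, a_11, a_4, a_12, a_8.
From those, a_10 — 8 in total.
Nothing else is reachable below a_2; 8 in all.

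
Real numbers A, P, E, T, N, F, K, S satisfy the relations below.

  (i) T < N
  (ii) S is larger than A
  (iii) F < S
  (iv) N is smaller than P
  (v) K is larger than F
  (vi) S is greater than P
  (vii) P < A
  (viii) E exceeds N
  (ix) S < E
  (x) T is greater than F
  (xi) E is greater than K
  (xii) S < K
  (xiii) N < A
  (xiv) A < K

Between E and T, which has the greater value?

T < N and N < A give T < A.
With A < S: T < N < A < S.
Then S < K extends the chain to K.
With K < E: T < N < A < S < K < E.
So T < E; E is the larger of the two.

E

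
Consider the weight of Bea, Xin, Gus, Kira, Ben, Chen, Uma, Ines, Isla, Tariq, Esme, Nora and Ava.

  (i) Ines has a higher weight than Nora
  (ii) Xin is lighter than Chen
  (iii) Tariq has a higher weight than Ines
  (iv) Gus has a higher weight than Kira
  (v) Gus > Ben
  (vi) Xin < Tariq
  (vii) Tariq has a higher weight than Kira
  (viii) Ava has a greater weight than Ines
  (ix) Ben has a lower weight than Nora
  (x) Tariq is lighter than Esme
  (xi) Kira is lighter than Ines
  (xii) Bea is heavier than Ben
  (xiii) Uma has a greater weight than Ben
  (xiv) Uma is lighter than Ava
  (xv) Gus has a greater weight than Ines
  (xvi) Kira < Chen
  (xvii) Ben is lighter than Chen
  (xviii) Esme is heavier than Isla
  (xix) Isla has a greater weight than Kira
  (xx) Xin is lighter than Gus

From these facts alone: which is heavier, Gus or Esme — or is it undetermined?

undetermined

Following every chain through Gus: below Gus we get Xin, Ben, Kira, Nora, Ines.
Esme is not reached, and no chain runs the other way from Esme to Gus.
So the given relations leave the order of Gus and Esme undetermined.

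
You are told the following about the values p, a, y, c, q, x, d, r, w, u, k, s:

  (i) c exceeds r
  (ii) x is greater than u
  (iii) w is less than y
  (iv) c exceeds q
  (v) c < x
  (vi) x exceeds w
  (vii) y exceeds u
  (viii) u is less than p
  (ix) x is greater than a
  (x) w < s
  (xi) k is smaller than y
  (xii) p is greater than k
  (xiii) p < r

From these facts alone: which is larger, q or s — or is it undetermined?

Following every chain through s: below s we get w.
q is not reached, and no chain runs the other way from q to s.
So the given relations leave the order of s and q undetermined.

undetermined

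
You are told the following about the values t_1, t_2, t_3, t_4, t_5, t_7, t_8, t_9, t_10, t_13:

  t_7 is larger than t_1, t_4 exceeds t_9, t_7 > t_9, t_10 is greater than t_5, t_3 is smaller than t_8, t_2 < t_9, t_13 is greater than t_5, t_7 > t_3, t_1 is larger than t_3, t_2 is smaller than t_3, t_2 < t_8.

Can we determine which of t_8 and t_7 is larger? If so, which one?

undetermined

Following every chain through t_8: below t_8 we get t_2, t_3.
t_7 is not reached, and no chain runs the other way from t_7 to t_8.
So the given relations leave the order of t_8 and t_7 undetermined.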